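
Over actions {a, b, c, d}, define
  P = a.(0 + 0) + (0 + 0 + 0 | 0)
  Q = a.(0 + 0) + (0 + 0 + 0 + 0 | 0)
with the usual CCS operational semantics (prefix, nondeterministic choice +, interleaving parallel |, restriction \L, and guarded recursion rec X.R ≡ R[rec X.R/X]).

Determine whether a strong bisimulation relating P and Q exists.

P's transition system — 2 states:
  s0 = a.(0 + 0) + (0 + 0 + 0 | 0) has moves —a→ s1
  s1 = 0 + 0 has moves ·
Q's transition system — 2 states:
  t0 = a.(0 + 0) + (0 + 0 + 0 + 0 | 0) has moves —a→ t1
  t1 = 0 + 0 has moves ·
Coarsest stable partition (strong bisimilarity classes):
  B0 = {s0, t0}
  B1 = {s1, t1}
s0 ∈ B0, t0 ∈ B0 → same block

YES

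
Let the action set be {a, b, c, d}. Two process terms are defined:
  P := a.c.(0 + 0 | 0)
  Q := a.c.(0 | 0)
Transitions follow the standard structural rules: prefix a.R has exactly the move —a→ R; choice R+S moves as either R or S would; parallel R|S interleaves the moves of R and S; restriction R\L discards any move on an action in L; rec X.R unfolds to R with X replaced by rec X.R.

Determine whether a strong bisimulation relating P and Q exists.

YES

P's transition system — 3 states:
  s0 = a.c.(0 + 0 | 0) | -a-> s1
  s1 = c.(0 + 0 | 0) | -c-> s2
  s2 = 0 + 0 | 0 | stopped
Q's transition system — 3 states:
  t0 = a.c.(0 | 0) | -a-> t1
  t1 = c.(0 | 0) | -c-> t2
  t2 = 0 | 0 | stopped
Coarsest stable partition (strong bisimilarity classes):
  B0 = {s0, t0}
  B1 = {s1, t1}
  B2 = {s2, t2}
s0 ∈ B0, t0 ∈ B0 → same block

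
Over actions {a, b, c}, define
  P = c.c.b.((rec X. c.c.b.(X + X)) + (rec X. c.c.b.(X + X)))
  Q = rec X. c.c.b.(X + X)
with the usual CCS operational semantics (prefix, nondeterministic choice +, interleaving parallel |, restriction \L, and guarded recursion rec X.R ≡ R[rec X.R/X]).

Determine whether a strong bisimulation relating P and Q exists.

P ~ Q

LTS(P): 4 reachable states
  u0 = c.c.b.((rec X. c.c.b.(X + X)) + (rec X. c.c.b.(X + X))) | --c--▸ u1
  u1 = c.b.((rec X. c.c.b.(X + X)) + (rec X. c.c.b.(X + X))) | --c--▸ u2
  u2 = b.((rec X. c.c.b.(X + X)) + (rec X. c.c.b.(X + X))) | --b--▸ u3
  u3 = (rec X. c.c.b.(X + X)) + (rec X. c.c.b.(X + X)) | --c--▸ u1
LTS(Q): 4 reachable states
  v0 = rec X. c.c.b.(X + X) | --c--▸ v1
  v1 = c.b.((rec X. c.c.b.(X + X)) + (rec X. c.c.b.(X + X))) | --c--▸ v2
  v2 = b.((rec X. c.c.b.(X + X)) + (rec X. c.c.b.(X + X))) | --b--▸ v3
  v3 = (rec X. c.c.b.(X + X)) + (rec X. c.c.b.(X + X)) | --c--▸ v1
Coarsest stable partition (strong bisimilarity classes):
  B0 = {u0, u3, v0, v3}
  B1 = {u1, v1}
  B2 = {u2, v2}
u0 ∈ B0, v0 ∈ B0 → same block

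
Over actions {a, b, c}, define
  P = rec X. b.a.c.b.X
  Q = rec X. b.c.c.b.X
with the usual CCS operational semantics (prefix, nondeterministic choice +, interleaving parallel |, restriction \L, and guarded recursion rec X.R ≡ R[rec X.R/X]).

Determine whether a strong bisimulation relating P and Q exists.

NO

Reachable graph of P (4 states):
  p0 = rec X. b.a.c.b.X → ··b··> p1
  p1 = a.c.b.(rec X. b.a.c.b.X) → ··a··> p2
  p2 = c.b.(rec X. b.a.c.b.X) → ··c··> p3
  p3 = b.(rec X. b.a.c.b.X) → ··b··> p0
Reachable graph of Q (4 states):
  q0 = rec X. b.c.c.b.X → ··b··> q1
  q1 = c.c.b.(rec X. b.c.c.b.X) → ··c··> q2
  q2 = c.b.(rec X. b.c.c.b.X) → ··c··> q3
  q3 = b.(rec X. b.c.c.b.X) → ··b··> q0
Partition-refinement fixed point:
  B0 = {p0}
  B1 = {p1}
  B2 = {p2}
  B3 = {p3}
  B4 = {q0}
  B5 = {q1}
  B6 = {q2}
  B7 = {q3}
p0 ∈ B0, q0 ∈ B4 → different blocks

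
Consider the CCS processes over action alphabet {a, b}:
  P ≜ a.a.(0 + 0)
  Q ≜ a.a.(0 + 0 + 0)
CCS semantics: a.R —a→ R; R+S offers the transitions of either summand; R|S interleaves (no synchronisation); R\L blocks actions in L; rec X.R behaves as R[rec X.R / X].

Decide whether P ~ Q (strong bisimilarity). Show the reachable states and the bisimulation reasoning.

P ~ Q

LTS(P): 3 reachable states
  p0 = a.a.(0 + 0) | ··a··> p1
  p1 = a.(0 + 0) | ··a··> p2
  p2 = 0 + 0 | (no moves)
LTS(Q): 3 reachable states
  q0 = a.a.(0 + 0 + 0) | ··a··> q1
  q1 = a.(0 + 0 + 0) | ··a··> q2
  q2 = 0 + 0 + 0 | (no moves)
Partition-refinement fixed point:
  B0 = {p0, q0}
  B1 = {p1, q1}
  B2 = {p2, q2}
p0 ∈ B0, q0 ∈ B0 → same block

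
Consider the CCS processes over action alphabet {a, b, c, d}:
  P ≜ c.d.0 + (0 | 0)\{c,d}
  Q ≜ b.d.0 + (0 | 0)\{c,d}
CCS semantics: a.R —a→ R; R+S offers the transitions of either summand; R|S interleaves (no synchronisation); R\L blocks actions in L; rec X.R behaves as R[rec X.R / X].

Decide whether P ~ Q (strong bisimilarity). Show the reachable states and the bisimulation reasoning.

P ≁ Q

Reachable graph of P (3 states):
  u0 = c.d.0 + (0 | 0)\{c,d} ⊢ -c-> u1
  u1 = d.0 ⊢ -d-> u2
  u2 = 0 ⊢ deadlocked
Reachable graph of Q (3 states):
  v0 = b.d.0 + (0 | 0)\{c,d} ⊢ -b-> v1
  v1 = d.0 ⊢ -d-> v2
  v2 = 0 ⊢ deadlocked
Coarsest stable partition (strong bisimilarity classes):
  B0 = {u0}
  B1 = {u1, v1}
  B2 = {u2, v2}
  B3 = {v0}
u0 ∈ B0, v0 ∈ B3 → different blocks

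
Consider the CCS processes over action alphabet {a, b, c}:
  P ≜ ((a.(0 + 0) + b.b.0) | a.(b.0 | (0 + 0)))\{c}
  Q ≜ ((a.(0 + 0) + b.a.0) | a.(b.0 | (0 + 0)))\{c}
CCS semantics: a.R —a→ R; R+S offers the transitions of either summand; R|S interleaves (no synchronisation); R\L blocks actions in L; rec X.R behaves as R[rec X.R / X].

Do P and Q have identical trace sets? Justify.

P's transition system — 12 states:
  u0 = ((a.(0 + 0) + b.b.0) | a.(b.0 | (0 + 0)))\{c} has moves --a--▸ u1, --a--▸ u2, --b--▸ u3
  u1 = ((0 + 0) | a.(b.0 | (0 + 0)))\{c} has moves --a--▸ u4
  u2 = ((a.(0 + 0) + b.b.0) | (b.0 | (0 + 0)))\{c} has moves --a--▸ u4, --b--▸ u5, --b--▸ u6
  u3 = (b.0 | a.(b.0 | (0 + 0)))\{c} has moves --a--▸ u6, --b--▸ u7
  u4 = ((0 + 0) | (b.0 | (0 + 0)))\{c} has moves --b--▸ u8
  u5 = ((a.(0 + 0) + b.b.0) | (0 | (0 + 0)))\{c} has moves --a--▸ u8, --b--▸ u9
  u6 = (b.0 | (b.0 | (0 + 0)))\{c} has moves --b--▸ u10, --b--▸ u9
  u7 = (0 | a.(b.0 | (0 + 0)))\{c} has moves --a--▸ u10
  u8 = ((0 + 0) | (0 | (0 + 0)))\{c} has moves ∅
  u9 = (b.0 | (0 | (0 + 0)))\{c} has moves --b--▸ u11
  u10 = (0 | (b.0 | (0 + 0)))\{c} has moves --b--▸ u11
  u11 = (0 | (0 | (0 + 0)))\{c} has moves ∅
Q's transition system — 12 states:
  v0 = ((a.(0 + 0) + b.a.0) | a.(b.0 | (0 + 0)))\{c} has moves --a--▸ v1, --a--▸ v2, --b--▸ v3
  v1 = ((0 + 0) | a.(b.0 | (0 + 0)))\{c} has moves --a--▸ v4
  v2 = ((a.(0 + 0) + b.a.0) | (b.0 | (0 + 0)))\{c} has moves --a--▸ v4, --b--▸ v5, --b--▸ v6
  v3 = (a.0 | a.(b.0 | (0 + 0)))\{c} has moves --a--▸ v6, --a--▸ v7
  v4 = ((0 + 0) | (b.0 | (0 + 0)))\{c} has moves --b--▸ v8
  v5 = ((a.(0 + 0) + b.a.0) | (0 | (0 + 0)))\{c} has moves --a--▸ v8, --b--▸ v9
  v6 = (a.0 | (b.0 | (0 + 0)))\{c} has moves --a--▸ v10, --b--▸ v9
  v7 = (0 | a.(b.0 | (0 + 0)))\{c} has moves --a--▸ v10
  v8 = ((0 + 0) | (0 | (0 + 0)))\{c} has moves ∅
  v9 = (a.0 | (0 | (0 + 0)))\{c} has moves --a--▸ v11
  v10 = (0 | (b.0 | (0 + 0)))\{c} has moves --b--▸ v11
  v11 = (0 | (0 | (0 + 0)))\{c} has moves ∅
Run σ = ⟨bb⟩ on P: start {u0}
  after b @ step 1: {u3}
  after b @ step 2: {u7}
  P completes σ.
Run σ = ⟨bb⟩ on Q: start {v0}
  after b @ step 1: {v3}
  after b @ step 2: ∅  — Q cannot continue

NO — witness ⟨bb⟩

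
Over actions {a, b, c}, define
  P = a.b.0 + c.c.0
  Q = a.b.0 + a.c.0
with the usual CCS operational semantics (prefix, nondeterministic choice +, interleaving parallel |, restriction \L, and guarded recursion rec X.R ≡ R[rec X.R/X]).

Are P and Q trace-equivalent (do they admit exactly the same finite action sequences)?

NO — witness ⟨c⟩

LTS(P): 4 reachable states
  m0 = a.b.0 + c.c.0 has moves --a--▸ m1, --c--▸ m2
  m1 = b.0 has moves --b--▸ m3
  m2 = c.0 has moves --c--▸ m3
  m3 = 0 has moves ·
LTS(Q): 4 reachable states
  n0 = a.b.0 + a.c.0 has moves --a--▸ n1, --a--▸ n2
  n1 = b.0 has moves --b--▸ n3
  n2 = c.0 has moves --c--▸ n3
  n3 = 0 has moves ·
Trace ⟨c⟩ through P, begin at {m0}:
  after c @ step 1: {m2}
  ✓ P
Trace ⟨c⟩ through Q, begin at {n0}:
  after c @ step 1: ∅  — Q cannot continue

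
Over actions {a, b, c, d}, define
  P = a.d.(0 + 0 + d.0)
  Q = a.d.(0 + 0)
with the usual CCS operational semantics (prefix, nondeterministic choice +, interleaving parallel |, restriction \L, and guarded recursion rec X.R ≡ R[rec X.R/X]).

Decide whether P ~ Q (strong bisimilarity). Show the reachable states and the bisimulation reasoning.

P's transition system — 4 states:
  u0 = a.d.(0 + 0 + d.0) → --a--▸ u1
  u1 = d.(0 + 0 + d.0) → --d--▸ u2
  u2 = 0 + 0 + d.0 → --d--▸ u3
  u3 = 0 → deadlocked
Q's transition system — 3 states:
  v0 = a.d.(0 + 0) → --a--▸ v1
  v1 = d.(0 + 0) → --d--▸ v2
  v2 = 0 + 0 → deadlocked
Coarsest stable partition (strong bisimilarity classes):
  B0 = {u0}
  B1 = {u1}
  B2 = {u2, v1}
  B3 = {u3, v2}
  B4 = {v0}
u0 ∈ B0, v0 ∈ B4 → different blocks

P ≁ Q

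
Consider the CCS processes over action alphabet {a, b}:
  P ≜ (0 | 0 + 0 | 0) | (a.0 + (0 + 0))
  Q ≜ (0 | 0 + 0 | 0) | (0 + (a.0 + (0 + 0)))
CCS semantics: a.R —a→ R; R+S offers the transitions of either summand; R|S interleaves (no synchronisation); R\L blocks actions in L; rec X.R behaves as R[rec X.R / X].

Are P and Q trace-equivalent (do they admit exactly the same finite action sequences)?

P's transition system — 2 states:
  m0 = (0 | 0 + 0 | 0) | (a.0 + (0 + 0)) has moves --a--▸ m1
  m1 = (0 | 0 + 0 | 0) | 0 has moves ∅
Q's transition system — 2 states:
  n0 = (0 | 0 + 0 | 0) | (0 + (a.0 + (0 + 0))) has moves --a--▸ n1
  n1 = (0 | 0 + 0 | 0) | 0 has moves ∅
Bisimilarity quotient blocks:
  B0 = {m0, n0}
  B1 = {m1, n1}
m0 ∈ B0, n0 ∈ B0 → same block
Bisimilar ⇒ trace-equivalent.

trace-equivalent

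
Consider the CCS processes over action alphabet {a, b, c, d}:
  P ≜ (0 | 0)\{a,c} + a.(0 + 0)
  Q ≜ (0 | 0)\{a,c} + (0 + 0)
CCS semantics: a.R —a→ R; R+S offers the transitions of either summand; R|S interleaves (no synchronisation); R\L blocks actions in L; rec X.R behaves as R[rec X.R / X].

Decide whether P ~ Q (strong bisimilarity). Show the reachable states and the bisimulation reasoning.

not bisimilar

P's transition system — 2 states:
  s0 = (0 | 0)\{a,c} + a.(0 + 0) → =a=> s1
  s1 = 0 + 0 → ∅
Q's transition system — 1 states:
  t0 = (0 | 0)\{a,c} + (0 + 0) → ∅
Coarsest stable partition (strong bisimilarity classes):
  B0 = {s0}
  B1 = {s1, t0}
s0 ∈ B0, t0 ∈ B1 → different blocks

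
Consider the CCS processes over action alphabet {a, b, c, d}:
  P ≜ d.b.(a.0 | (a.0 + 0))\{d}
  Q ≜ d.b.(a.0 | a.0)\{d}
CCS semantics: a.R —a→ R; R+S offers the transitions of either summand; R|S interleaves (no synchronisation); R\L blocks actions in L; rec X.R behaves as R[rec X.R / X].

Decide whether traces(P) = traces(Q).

traces(P) = traces(Q)

P's transition system — 6 states:
  s0 = d.b.(a.0 | (a.0 + 0))\{d} has moves ··d··> s1
  s1 = b.(a.0 | (a.0 + 0))\{d} has moves ··b··> s2
  s2 = (a.0 | (a.0 + 0))\{d} has moves ··a··> s3, ··a··> s4
  s3 = (0 | (a.0 + 0))\{d} has moves ··a··> s5
  s4 = (a.0 | 0)\{d} has moves ··a··> s5
  s5 = (0 | 0)\{d} has moves stopped
Q's transition system — 6 states:
  t0 = d.b.(a.0 | a.0)\{d} has moves ··d··> t1
  t1 = b.(a.0 | a.0)\{d} has moves ··b··> t2
  t2 = (a.0 | a.0)\{d} has moves ··a··> t3, ··a··> t4
  t3 = (0 | a.0)\{d} has moves ··a··> t5
  t4 = (a.0 | 0)\{d} has moves ··a··> t5
  t5 = (0 | 0)\{d} has moves stopped
Coarsest stable partition (strong bisimilarity classes):
  B0 = {s0, t0}
  B1 = {s1, t1}
  B2 = {s2, t2}
  B3 = {s3, s4, t3, t4}
  B4 = {s5, t5}
s0 ∈ B0, t0 ∈ B0 → same block
Bisimilar ⇒ trace-equivalent.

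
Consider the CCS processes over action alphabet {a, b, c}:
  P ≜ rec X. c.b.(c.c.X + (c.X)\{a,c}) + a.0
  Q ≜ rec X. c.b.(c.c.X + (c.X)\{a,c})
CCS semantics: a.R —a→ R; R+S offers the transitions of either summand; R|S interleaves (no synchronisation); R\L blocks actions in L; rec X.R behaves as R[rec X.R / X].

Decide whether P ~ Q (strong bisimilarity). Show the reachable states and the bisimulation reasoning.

P ≁ Q

LTS(P): 5 reachable states
  u0 = rec X. c.b.(c.c.X + (c.X)\{a,c}) + a.0 | =a=> u1, =c=> u2
  u1 = 0 | deadlocked
  u2 = b.(c.c.(rec X. c.b.(c.c.X + (c.X)\{a,c}) + a.0) + (c.(rec X. c.b.(c.c.X + (c.X)\{a,c}) + a.0))\{a,c}) | =b=> u3
  u3 = c.c.(rec X. c.b.(c.c.X + (c.X)\{a,c}) + a.0) + (c.(rec X. c.b.(c.c.X + (c.X)\{a,c}) + a.0))\{a,c} | =c=> u4
  u4 = c.(rec X. c.b.(c.c.X + (c.X)\{a,c}) + a.0) | =c=> u0
LTS(Q): 4 reachable states
  v0 = rec X. c.b.(c.c.X + (c.X)\{a,c}) | =c=> v1
  v1 = b.(c.c.(rec X. c.b.(c.c.X + (c.X)\{a,c})) + (c.(rec X. c.b.(c.c.X + (c.X)\{a,c})))\{a,c}) | =b=> v2
  v2 = c.c.(rec X. c.b.(c.c.X + (c.X)\{a,c})) + (c.(rec X. c.b.(c.c.X + (c.X)\{a,c})))\{a,c} | =c=> v3
  v3 = c.(rec X. c.b.(c.c.X + (c.X)\{a,c})) | =c=> v0
Coarsest stable partition (strong bisimilarity classes):
  B0 = {u0}
  B1 = {u1}
  B2 = {u2}
  B3 = {u3}
  B4 = {u4}
  B5 = {v0}
  B6 = {v1}
  B7 = {v2}
  B8 = {v3}
u0 ∈ B0, v0 ∈ B5 → different blocks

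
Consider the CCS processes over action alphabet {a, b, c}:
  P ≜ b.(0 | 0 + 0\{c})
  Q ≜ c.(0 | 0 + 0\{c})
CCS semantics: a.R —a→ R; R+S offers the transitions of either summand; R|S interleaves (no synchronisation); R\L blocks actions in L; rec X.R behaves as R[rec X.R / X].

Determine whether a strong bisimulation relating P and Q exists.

not bisimilar

P's transition system — 2 states:
  u0 = b.(0 | 0 + 0\{c}) → =b=> u1
  u1 = 0 | 0 + 0\{c} → stopped
Q's transition system — 2 states:
  v0 = c.(0 | 0 + 0\{c}) → =c=> v1
  v1 = 0 | 0 + 0\{c} → stopped
Partition-refinement fixed point:
  B0 = {u0}
  B1 = {u1, v1}
  B2 = {v0}
u0 ∈ B0, v0 ∈ B2 → different blocks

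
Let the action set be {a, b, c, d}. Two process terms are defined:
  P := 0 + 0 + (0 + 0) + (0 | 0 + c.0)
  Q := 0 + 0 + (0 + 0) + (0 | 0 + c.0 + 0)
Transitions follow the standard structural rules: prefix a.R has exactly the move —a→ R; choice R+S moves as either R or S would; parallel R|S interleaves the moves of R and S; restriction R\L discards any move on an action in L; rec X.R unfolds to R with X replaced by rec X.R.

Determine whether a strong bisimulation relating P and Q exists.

bisimilar

LTS(P): 2 reachable states
  s0 = 0 + 0 + (0 + 0) + (0 | 0 + c.0) :: =c=> s1
  s1 = 0 :: ∅
LTS(Q): 2 reachable states
  t0 = 0 + 0 + (0 + 0) + (0 | 0 + c.0 + 0) :: =c=> t1
  t1 = 0 :: ∅
Coarsest stable partition (strong bisimilarity classes):
  B0 = {s0, t0}
  B1 = {s1, t1}
s0 ∈ B0, t0 ∈ B0 → same block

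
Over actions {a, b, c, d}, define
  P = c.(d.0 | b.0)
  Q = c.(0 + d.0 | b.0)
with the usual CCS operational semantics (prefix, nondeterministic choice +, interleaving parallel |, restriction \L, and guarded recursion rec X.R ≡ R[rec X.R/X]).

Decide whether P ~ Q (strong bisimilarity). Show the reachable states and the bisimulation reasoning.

P ~ Q

LTS(P): 5 reachable states
  m0 = c.(d.0 | b.0) ⊢ =c=> m1
  m1 = d.0 | b.0 ⊢ =b=> m2, =d=> m3
  m2 = d.0 | 0 ⊢ =d=> m4
  m3 = 0 | b.0 ⊢ =b=> m4
  m4 = 0 | 0 ⊢ ∅
LTS(Q): 5 reachable states
  n0 = c.(0 + d.0 | b.0) ⊢ =c=> n1
  n1 = 0 + d.0 | b.0 ⊢ =b=> n2, =d=> n3
  n2 = d.0 | 0 ⊢ =d=> n4
  n3 = 0 | b.0 ⊢ =b=> n4
  n4 = 0 | 0 ⊢ ∅
Bisimilarity quotient blocks:
  B0 = {m0, n0}
  B1 = {m1, n1}
  B2 = {m2, n2}
  B3 = {m4, n4}
  B4 = {m3, n3}
m0 ∈ B0, n0 ∈ B0 → same block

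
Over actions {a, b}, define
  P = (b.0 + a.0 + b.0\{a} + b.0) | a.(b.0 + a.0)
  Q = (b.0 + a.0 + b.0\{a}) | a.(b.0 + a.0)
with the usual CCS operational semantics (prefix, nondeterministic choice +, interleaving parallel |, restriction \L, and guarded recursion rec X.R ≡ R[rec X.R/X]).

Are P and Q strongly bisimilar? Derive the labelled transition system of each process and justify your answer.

LTS(P): 9 reachable states
  s0 = (b.0 + a.0 + b.0\{a} + b.0) | a.(b.0 + a.0) → --a--▸ s1, --a--▸ s2, --b--▸ s2, --b--▸ s3
  s1 = (b.0 + a.0 + b.0\{a} + b.0) | (b.0 + a.0) → --a--▸ s4, --a--▸ s5, --b--▸ s4, --b--▸ s5, --b--▸ s6
  s2 = 0 | a.(b.0 + a.0) → --a--▸ s5
  s3 = 0\{a} | a.(b.0 + a.0) → --a--▸ s6
  s4 = (b.0 + a.0 + b.0\{a} + b.0) | 0 → --a--▸ s7, --b--▸ s7, --b--▸ s8
  s5 = 0 | (b.0 + a.0) → --a--▸ s7, --b--▸ s7
  s6 = 0\{a} | (b.0 + a.0) → --a--▸ s8, --b--▸ s8
  s7 = 0 | 0 → stopped
  s8 = 0\{a} | 0 → stopped
LTS(Q): 9 reachable states
  t0 = (b.0 + a.0 + b.0\{a}) | a.(b.0 + a.0) → --a--▸ t1, --a--▸ t2, --b--▸ t2, --b--▸ t3
  t1 = (b.0 + a.0 + b.0\{a}) | (b.0 + a.0) → --a--▸ t4, --a--▸ t5, --b--▸ t4, --b--▸ t5, --b--▸ t6
  t2 = 0 | a.(b.0 + a.0) → --a--▸ t5
  t3 = 0\{a} | a.(b.0 + a.0) → --a--▸ t6
  t4 = (b.0 + a.0 + b.0\{a}) | 0 → --a--▸ t7, --b--▸ t7, --b--▸ t8
  t5 = 0 | (b.0 + a.0) → --a--▸ t7, --b--▸ t7
  t6 = 0\{a} | (b.0 + a.0) → --a--▸ t8, --b--▸ t8
  t7 = 0 | 0 → stopped
  t8 = 0\{a} | 0 → stopped
Partition-refinement fixed point:
  B0 = {s0, t0}
  B1 = {s2, s3, t2, t3}
  B2 = {s4, s5, s6, t4, t5, t6}
  B3 = {s7, s8, t7, t8}
  B4 = {s1, t1}
s0 ∈ B0, t0 ∈ B0 → same block

YES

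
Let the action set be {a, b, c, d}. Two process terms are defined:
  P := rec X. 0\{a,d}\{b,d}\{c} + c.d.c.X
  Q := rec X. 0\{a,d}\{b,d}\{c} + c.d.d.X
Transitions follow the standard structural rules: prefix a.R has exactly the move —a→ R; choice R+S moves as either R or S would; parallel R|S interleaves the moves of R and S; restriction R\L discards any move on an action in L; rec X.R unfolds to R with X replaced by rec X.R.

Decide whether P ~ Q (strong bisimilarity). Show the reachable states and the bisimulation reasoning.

P's transition system — 3 states:
  u0 = rec X. 0\{a,d}\{b,d}\{c} + c.d.c.X → —c→ u1
  u1 = d.c.(rec X. 0\{a,d}\{b,d}\{c} + c.d.c.X) → —d→ u2
  u2 = c.(rec X. 0\{a,d}\{b,d}\{c} + c.d.c.X) → —c→ u0
Q's transition system — 3 states:
  v0 = rec X. 0\{a,d}\{b,d}\{c} + c.d.d.X → —c→ v1
  v1 = d.d.(rec X. 0\{a,d}\{b,d}\{c} + c.d.d.X) → —d→ v2
  v2 = d.(rec X. 0\{a,d}\{b,d}\{c} + c.d.d.X) → —d→ v0
Partition-refinement fixed point:
  B0 = {u0}
  B1 = {u1}
  B2 = {u2}
  B3 = {v0}
  B4 = {v1}
  B5 = {v2}
u0 ∈ B0, v0 ∈ B3 → different blocks

not bisimilar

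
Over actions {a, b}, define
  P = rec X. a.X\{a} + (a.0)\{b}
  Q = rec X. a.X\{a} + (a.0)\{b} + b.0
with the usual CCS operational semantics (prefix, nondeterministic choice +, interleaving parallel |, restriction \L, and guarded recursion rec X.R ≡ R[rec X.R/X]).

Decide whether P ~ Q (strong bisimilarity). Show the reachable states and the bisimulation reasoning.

not bisimilar

Reachable graph of P (3 states):
  p0 = rec X. a.X\{a} + (a.0)\{b} | ··a··> p1, ··a··> p2
  p1 = (rec X. a.X\{a} + (a.0)\{b})\{a} | (no moves)
  p2 = 0\{b} | (no moves)
Reachable graph of Q (5 states):
  q0 = rec X. a.X\{a} + (a.0)\{b} + b.0 | ··a··> q1, ··a··> q2, ··b··> q3
  q1 = (rec X. a.X\{a} + (a.0)\{b} + b.0)\{a} | ··b··> q4
  q2 = 0\{b} | (no moves)
  q3 = 0 | (no moves)
  q4 = 0\{a} | (no moves)
Bisimilarity quotient blocks:
  B0 = {p0}
  B1 = {p1, p2, q2, q3, q4}
  B2 = {q0}
  B3 = {q1}
p0 ∈ B0, q0 ∈ B2 → different blocks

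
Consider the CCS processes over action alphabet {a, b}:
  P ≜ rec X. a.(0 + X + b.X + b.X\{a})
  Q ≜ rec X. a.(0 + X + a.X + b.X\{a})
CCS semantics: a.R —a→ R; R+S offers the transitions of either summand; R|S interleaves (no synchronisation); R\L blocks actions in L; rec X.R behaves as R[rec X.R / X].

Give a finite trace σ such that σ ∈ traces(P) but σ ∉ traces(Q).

aba

Reachable graph of P (3 states):
  u0 = rec X. a.(0 + X + b.X + b.X\{a}) | ··a··> u1
  u1 = 0 + (rec X. a.(0 + X + b.X + b.X\{a})) + b.(rec X. a.(0 + X + b.X + b.X\{a})) + b.(rec X. a.(0 + X + b.X + b.X\{a}))\{a} | ··a··> u1, ··b··> u0, ··b··> u2
  u2 = (rec X. a.(0 + X + b.X + b.X\{a}))\{a} | deadlocked
Reachable graph of Q (3 states):
  v0 = rec X. a.(0 + X + a.X + b.X\{a}) | ··a··> v1
  v1 = 0 + (rec X. a.(0 + X + a.X + b.X\{a})) + a.(rec X. a.(0 + X + a.X + b.X\{a})) + b.(rec X. a.(0 + X + a.X + b.X\{a}))\{a} | ··a··> v0, ··a··> v1, ··b··> v2
  v2 = (rec X. a.(0 + X + a.X + b.X\{a}))\{a} | deadlocked
Trace ⟨aba⟩ through P, begin at {u0}:
  step 1 (a): {u1}
  step 2 (b): {u0, u2}
  step 3 (a): {u1}
  — P admits the full trace.
Trace ⟨aba⟩ through Q, begin at {v0}:
  step 1 (a): {v1}
  step 2 (b): {v2}
  step 3 (a): ∅ (Q stuck)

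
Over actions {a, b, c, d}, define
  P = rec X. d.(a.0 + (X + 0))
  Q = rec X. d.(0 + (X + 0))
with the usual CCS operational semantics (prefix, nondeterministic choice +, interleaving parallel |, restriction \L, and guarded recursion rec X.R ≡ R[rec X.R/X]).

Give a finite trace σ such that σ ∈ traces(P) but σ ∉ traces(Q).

da

Reachable graph of P (3 states):
  s0 = rec X. d.(a.0 + (X + 0)) :: —d→ s1
  s1 = a.0 + ((rec X. d.(a.0 + (X + 0))) + 0) :: —a→ s2, —d→ s1
  s2 = 0 :: ·
Reachable graph of Q (2 states):
  t0 = rec X. d.(0 + (X + 0)) :: —d→ t1
  t1 = 0 + ((rec X. d.(0 + (X + 0))) + 0) :: —d→ t1
Executing da from P (initial set {s0}):
  [1] d ⇒ {s1}
  [2] a ⇒ {s2}
  P completes σ.
Executing da from Q (initial set {t0}):
  [1] d ⇒ {t1}
  [2] a ⇒ no successor for Q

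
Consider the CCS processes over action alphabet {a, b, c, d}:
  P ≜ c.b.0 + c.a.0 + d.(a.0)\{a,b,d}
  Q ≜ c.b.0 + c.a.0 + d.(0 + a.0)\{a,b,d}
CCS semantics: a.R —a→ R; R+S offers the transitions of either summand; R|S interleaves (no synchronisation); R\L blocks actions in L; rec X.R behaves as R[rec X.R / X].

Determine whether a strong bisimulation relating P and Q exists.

bisimilar

Reachable graph of P (5 states):
  m0 = c.b.0 + c.a.0 + d.(a.0)\{a,b,d} has moves --c--▸ m1, --c--▸ m2, --d--▸ m3
  m1 = a.0 has moves --a--▸ m4
  m2 = b.0 has moves --b--▸ m4
  m3 = (a.0)\{a,b,d} has moves stopped
  m4 = 0 has moves stopped
Reachable graph of Q (5 states):
  n0 = c.b.0 + c.a.0 + d.(0 + a.0)\{a,b,d} has moves --c--▸ n1, --c--▸ n2, --d--▸ n3
  n1 = a.0 has moves --a--▸ n4
  n2 = b.0 has moves --b--▸ n4
  n3 = (0 + a.0)\{a,b,d} has moves stopped
  n4 = 0 has moves stopped
Coarsest stable partition (strong bisimilarity classes):
  B0 = {m0, n0}
  B1 = {m3, m4, n3, n4}
  B2 = {m1, n1}
  B3 = {m2, n2}
m0 ∈ B0, n0 ∈ B0 → same block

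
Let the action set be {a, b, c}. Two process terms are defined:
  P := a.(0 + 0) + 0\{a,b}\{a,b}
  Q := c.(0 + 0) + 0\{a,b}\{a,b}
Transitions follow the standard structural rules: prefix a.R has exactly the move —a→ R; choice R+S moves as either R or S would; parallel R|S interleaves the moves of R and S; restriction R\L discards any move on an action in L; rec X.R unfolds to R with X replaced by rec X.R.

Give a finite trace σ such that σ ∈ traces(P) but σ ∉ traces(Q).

Reachable graph of P (2 states):
  m0 = a.(0 + 0) + 0\{a,b}\{a,b} :: —a→ m1
  m1 = 0 + 0 :: stopped
Reachable graph of Q (2 states):
  n0 = c.(0 + 0) + 0\{a,b}\{a,b} :: —c→ n1
  n1 = 0 + 0 :: stopped
Run σ = ⟨a⟩ on P: start {m0}
  [1] a ⇒ {m1}
  ✓ P
Run σ = ⟨a⟩ on Q: start {n0}
  [1] a ⇒ ∅ (Q stuck)

a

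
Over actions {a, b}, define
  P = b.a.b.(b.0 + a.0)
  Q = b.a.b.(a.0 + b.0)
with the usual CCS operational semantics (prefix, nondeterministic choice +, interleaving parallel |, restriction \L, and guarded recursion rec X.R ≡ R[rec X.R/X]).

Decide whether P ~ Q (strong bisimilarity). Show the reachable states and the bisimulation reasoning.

YES

P's transition system — 5 states:
  m0 = b.a.b.(b.0 + a.0) :: =b=> m1
  m1 = a.b.(b.0 + a.0) :: =a=> m2
  m2 = b.(b.0 + a.0) :: =b=> m3
  m3 = b.0 + a.0 :: =a=> m4, =b=> m4
  m4 = 0 :: (no moves)
Q's transition system — 5 states:
  n0 = b.a.b.(a.0 + b.0) :: =b=> n1
  n1 = a.b.(a.0 + b.0) :: =a=> n2
  n2 = b.(a.0 + b.0) :: =b=> n3
  n3 = a.0 + b.0 :: =a=> n4, =b=> n4
  n4 = 0 :: (no moves)
Partition-refinement fixed point:
  B0 = {m0, n0}
  B1 = {m1, n1}
  B2 = {m2, n2}
  B3 = {m3, n3}
  B4 = {m4, n4}
m0 ∈ B0, n0 ∈ B0 → same block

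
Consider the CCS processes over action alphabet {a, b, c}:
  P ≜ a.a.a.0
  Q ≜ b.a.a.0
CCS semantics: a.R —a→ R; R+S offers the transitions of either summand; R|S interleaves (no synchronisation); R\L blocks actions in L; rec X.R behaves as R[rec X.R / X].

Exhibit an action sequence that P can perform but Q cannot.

Reachable graph of P (4 states):
  s0 = a.a.a.0 → ··a··> s1
  s1 = a.a.0 → ··a··> s2
  s2 = a.0 → ··a··> s3
  s3 = 0 → deadlocked
Reachable graph of Q (4 states):
  t0 = b.a.a.0 → ··b··> t1
  t1 = a.a.0 → ··a··> t2
  t2 = a.0 → ··a··> t3
  t3 = 0 → deadlocked
Trace ⟨a⟩ through P, begin at {s0}:
  after a @ step 1: {s1}
  P completes σ.
Trace ⟨a⟩ through Q, begin at {t0}:
  after a @ step 1: ∅ (Q stuck)

a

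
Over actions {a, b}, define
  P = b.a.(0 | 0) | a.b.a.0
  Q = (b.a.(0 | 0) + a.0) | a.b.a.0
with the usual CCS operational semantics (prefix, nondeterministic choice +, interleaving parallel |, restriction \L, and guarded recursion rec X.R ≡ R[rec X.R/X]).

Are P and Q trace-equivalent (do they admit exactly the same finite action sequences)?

trace-distinct — witness ⟨aa⟩

Reachable graph of P (12 states):
  u0 = b.a.(0 | 0) | a.b.a.0 has moves —a→ u1, —b→ u2
  u1 = b.a.(0 | 0) | b.a.0 has moves —b→ u3, —b→ u4
  u2 = a.(0 | 0) | a.b.a.0 has moves —a→ u3, —a→ u5
  u3 = a.(0 | 0) | b.a.0 has moves —a→ u6, —b→ u7
  u4 = b.a.(0 | 0) | a.0 has moves —a→ u8, —b→ u7
  u5 = 0 | 0 | a.b.a.0 has moves —a→ u6
  u6 = 0 | 0 | b.a.0 has moves —b→ u9
  u7 = a.(0 | 0) | a.0 has moves —a→ u10, —a→ u9
  u8 = b.a.(0 | 0) | 0 has moves —b→ u10
  u9 = 0 | 0 | a.0 has moves —a→ u11
  u10 = a.(0 | 0) | 0 has moves —a→ u11
  u11 = 0 | 0 | 0 has moves ∅
Reachable graph of Q (16 states):
  v0 = (b.a.(0 | 0) + a.0) | a.b.a.0 has moves —a→ v1, —a→ v2, —b→ v3
  v1 = (b.a.(0 | 0) + a.0) | b.a.0 has moves —a→ v4, —b→ v5, —b→ v6
  v2 = 0 | a.b.a.0 has moves —a→ v4
  v3 = a.(0 | 0) | a.b.a.0 has moves —a→ v6, —a→ v7
  v4 = 0 | b.a.0 has moves —b→ v8
  v5 = (b.a.(0 | 0) + a.0) | a.0 has moves —a→ v8, —a→ v9, —b→ v10
  v6 = a.(0 | 0) | b.a.0 has moves —a→ v11, —b→ v10
  v7 = 0 | 0 | a.b.a.0 has moves —a→ v11
  v8 = 0 | a.0 has moves —a→ v12
  v9 = (b.a.(0 | 0) + a.0) | 0 has moves —a→ v12, —b→ v13
  v10 = a.(0 | 0) | a.0 has moves —a→ v13, —a→ v14
  v11 = 0 | 0 | b.a.0 has moves —b→ v14
  v12 = 0 | 0 has moves ∅
  v13 = a.(0 | 0) | 0 has moves —a→ v15
  v14 = 0 | 0 | a.0 has moves —a→ v15
  v15 = 0 | 0 | 0 has moves ∅
Trace ⟨aa⟩ through Q, begin at {v0}:
  [1] a ⇒ {v1, v2}
  [2] a ⇒ {v4}
  ✓ Q
Trace ⟨aa⟩ through P, begin at {u0}:
  [1] a ⇒ {u1}
  [2] a ⇒ no successor for P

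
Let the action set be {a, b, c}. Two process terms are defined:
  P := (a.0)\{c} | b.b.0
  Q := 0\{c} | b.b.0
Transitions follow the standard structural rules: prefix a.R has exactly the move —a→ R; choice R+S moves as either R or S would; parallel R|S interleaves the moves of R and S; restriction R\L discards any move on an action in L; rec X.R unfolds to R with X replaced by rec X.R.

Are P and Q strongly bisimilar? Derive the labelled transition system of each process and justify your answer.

P ≁ Q

LTS(P): 6 reachable states
  p0 = (a.0)\{c} | b.b.0 → -a-> p1, -b-> p2
  p1 = 0\{c} | b.b.0 → -b-> p3
  p2 = (a.0)\{c} | b.0 → -a-> p3, -b-> p4
  p3 = 0\{c} | b.0 → -b-> p5
  p4 = (a.0)\{c} | 0 → -a-> p5
  p5 = 0\{c} | 0 → stopped
LTS(Q): 3 reachable states
  q0 = 0\{c} | b.b.0 → -b-> q1
  q1 = 0\{c} | b.0 → -b-> q2
  q2 = 0\{c} | 0 → stopped
Partition-refinement fixed point:
  B0 = {p0}
  B1 = {p1, q0}
  B2 = {p3, q1}
  B3 = {p5, q2}
  B4 = {p2}
  B5 = {p4}
p0 ∈ B0, q0 ∈ B1 → different blocks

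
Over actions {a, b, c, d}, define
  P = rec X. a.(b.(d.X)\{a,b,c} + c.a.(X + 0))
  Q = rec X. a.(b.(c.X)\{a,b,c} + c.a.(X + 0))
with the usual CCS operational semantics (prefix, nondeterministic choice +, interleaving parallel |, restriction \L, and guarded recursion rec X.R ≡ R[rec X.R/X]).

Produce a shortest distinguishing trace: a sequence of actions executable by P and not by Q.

abd

P's transition system — 6 states:
  m0 = rec X. a.(b.(d.X)\{a,b,c} + c.a.(X + 0)) :: ··a··> m1
  m1 = b.(d.(rec X. a.(b.(d.X)\{a,b,c} + c.a.(X + 0))))\{a,b,c} + c.a.((rec X. a.(b.(d.X)\{a,b,c} + c.a.(X + 0))) + 0) :: ··b··> m2, ··c··> m3
  m2 = (d.(rec X. a.(b.(d.X)\{a,b,c} + c.a.(X + 0))))\{a,b,c} :: ··d··> m4
  m3 = a.((rec X. a.(b.(d.X)\{a,b,c} + c.a.(X + 0))) + 0) :: ··a··> m5
  m4 = (rec X. a.(b.(d.X)\{a,b,c} + c.a.(X + 0)))\{a,b,c} :: deadlocked
  m5 = (rec X. a.(b.(d.X)\{a,b,c} + c.a.(X + 0))) + 0 :: ··a··> m1
Q's transition system — 5 states:
  n0 = rec X. a.(b.(c.X)\{a,b,c} + c.a.(X + 0)) :: ··a··> n1
  n1 = b.(c.(rec X. a.(b.(c.X)\{a,b,c} + c.a.(X + 0))))\{a,b,c} + c.a.((rec X. a.(b.(c.X)\{a,b,c} + c.a.(X + 0))) + 0) :: ··b··> n2, ··c··> n3
  n2 = (c.(rec X. a.(b.(c.X)\{a,b,c} + c.a.(X + 0))))\{a,b,c} :: deadlocked
  n3 = a.((rec X. a.(b.(c.X)\{a,b,c} + c.a.(X + 0))) + 0) :: ··a··> n4
  n4 = (rec X. a.(b.(c.X)\{a,b,c} + c.a.(X + 0))) + 0 :: ··a··> n1
Trace ⟨abd⟩ through P, begin at {m0}:
  step 1 (a): {m1}
  step 2 (b): {m2}
  step 3 (d): {m4}
  ✓ P
Trace ⟨abd⟩ through Q, begin at {n0}:
  step 1 (a): {n1}
  step 2 (b): {n2}
  step 3 (d): no successor for Q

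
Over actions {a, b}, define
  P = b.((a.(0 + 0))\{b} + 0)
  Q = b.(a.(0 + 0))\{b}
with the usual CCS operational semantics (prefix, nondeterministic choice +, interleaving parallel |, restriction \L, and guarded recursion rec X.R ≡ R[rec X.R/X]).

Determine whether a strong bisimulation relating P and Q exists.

P ~ Q

Reachable graph of P (3 states):
  m0 = b.((a.(0 + 0))\{b} + 0) has moves =b=> m1
  m1 = (a.(0 + 0))\{b} + 0 has moves =a=> m2
  m2 = (0 + 0)\{b} has moves (no moves)
Reachable graph of Q (3 states):
  n0 = b.(a.(0 + 0))\{b} has moves =b=> n1
  n1 = (a.(0 + 0))\{b} has moves =a=> n2
  n2 = (0 + 0)\{b} has moves (no moves)
Partition-refinement fixed point:
  B0 = {m0, n0}
  B1 = {m1, n1}
  B2 = {m2, n2}
m0 ∈ B0, n0 ∈ B0 → same block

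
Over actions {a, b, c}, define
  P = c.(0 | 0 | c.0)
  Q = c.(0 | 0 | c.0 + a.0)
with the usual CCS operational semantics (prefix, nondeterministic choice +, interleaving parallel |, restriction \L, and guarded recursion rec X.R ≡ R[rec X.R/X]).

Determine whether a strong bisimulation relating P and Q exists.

P ≁ Q

LTS(P): 3 reachable states
  m0 = c.(0 | 0 | c.0) ⊢ —c→ m1
  m1 = 0 | 0 | c.0 ⊢ —c→ m2
  m2 = 0 | 0 | 0 ⊢ (no moves)
LTS(Q): 4 reachable states
  n0 = c.(0 | 0 | c.0 + a.0) ⊢ —c→ n1
  n1 = 0 | 0 | c.0 + a.0 ⊢ —a→ n2, —c→ n3
  n2 = 0 ⊢ (no moves)
  n3 = 0 | 0 | 0 ⊢ (no moves)
Bisimilarity quotient blocks:
  B0 = {m0}
  B1 = {m1}
  B2 = {m2, n2, n3}
  B3 = {n0}
  B4 = {n1}
m0 ∈ B0, n0 ∈ B3 → different blocks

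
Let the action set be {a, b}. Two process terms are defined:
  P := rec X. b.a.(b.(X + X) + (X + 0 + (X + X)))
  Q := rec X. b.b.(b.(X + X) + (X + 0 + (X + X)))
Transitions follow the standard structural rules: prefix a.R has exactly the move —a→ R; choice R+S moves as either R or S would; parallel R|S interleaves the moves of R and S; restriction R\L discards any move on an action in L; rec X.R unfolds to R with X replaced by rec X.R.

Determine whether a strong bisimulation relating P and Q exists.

NO

Reachable graph of P (4 states):
  p0 = rec X. b.a.(b.(X + X) + (X + 0 + (X + X))) → -b-> p1
  p1 = a.(b.((rec X. b.a.(b.(X + X) + (X + 0 + (X + X)))) + (rec X. b.a.(b.(X + X) + (X + 0 + (X + X))))) + ((rec X. b.a.(b.(X + X) + (X + 0 + (X + X)))) + 0 + ((rec X. b.a.(b.(X + X) + (X + 0 + (X + X)))) + (rec X. b.a.(b.(X + X) + (X + 0 + (X + X))))))) → -a-> p2
  p2 = b.((rec X. b.a.(b.(X + X) + (X + 0 + (X + X)))) + (rec X. b.a.(b.(X + X) + (X + 0 + (X + X))))) + ((rec X. b.a.(b.(X + X) + (X + 0 + (X + X)))) + 0 + ((rec X. b.a.(b.(X + X) + (X + 0 + (X + X)))) + (rec X. b.a.(b.(X + X) + (X + 0 + (X + X)))))) → -b-> p1, -b-> p3
  p3 = (rec X. b.a.(b.(X + X) + (X + 0 + (X + X)))) + (rec X. b.a.(b.(X + X) + (X + 0 + (X + X)))) → -b-> p1
Reachable graph of Q (4 states):
  q0 = rec X. b.b.(b.(X + X) + (X + 0 + (X + X))) → -b-> q1
  q1 = b.(b.((rec X. b.b.(b.(X + X) + (X + 0 + (X + X)))) + (rec X. b.b.(b.(X + X) + (X + 0 + (X + X))))) + ((rec X. b.b.(b.(X + X) + (X + 0 + (X + X)))) + 0 + ((rec X. b.b.(b.(X + X) + (X + 0 + (X + X)))) + (rec X. b.b.(b.(X + X) + (X + 0 + (X + X))))))) → -b-> q2
  q2 = b.((rec X. b.b.(b.(X + X) + (X + 0 + (X + X)))) + (rec X. b.b.(b.(X + X) + (X + 0 + (X + X))))) + ((rec X. b.b.(b.(X + X) + (X + 0 + (X + X)))) + 0 + ((rec X. b.b.(b.(X + X) + (X + 0 + (X + X)))) + (rec X. b.b.(b.(X + X) + (X + 0 + (X + X)))))) → -b-> q1, -b-> q3
  q3 = (rec X. b.b.(b.(X + X) + (X + 0 + (X + X)))) + (rec X. b.b.(b.(X + X) + (X + 0 + (X + X)))) → -b-> q1
Bisimilarity quotient blocks:
  B0 = {p0, p3}
  B1 = {p1}
  B2 = {p2}
  B3 = {q0, q1, q2, q3}
p0 ∈ B0, q0 ∈ B3 → different blocks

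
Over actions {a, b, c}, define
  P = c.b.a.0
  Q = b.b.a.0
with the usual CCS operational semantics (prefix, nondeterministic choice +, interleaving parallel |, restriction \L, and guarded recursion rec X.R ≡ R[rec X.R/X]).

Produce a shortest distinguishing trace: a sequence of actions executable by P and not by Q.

LTS(P): 4 reachable states
  m0 = c.b.a.0 :: ··c··> m1
  m1 = b.a.0 :: ··b··> m2
  m2 = a.0 :: ··a··> m3
  m3 = 0 :: ·
LTS(Q): 4 reachable states
  n0 = b.b.a.0 :: ··b··> n1
  n1 = b.a.0 :: ··b··> n2
  n2 = a.0 :: ··a··> n3
  n3 = 0 :: ·
Executing c from P (initial set {m0}):
  step 1 (c): {m1}
  — P admits the full trace.
Executing c from Q (initial set {n0}):
  step 1 (c): no successor for Q

c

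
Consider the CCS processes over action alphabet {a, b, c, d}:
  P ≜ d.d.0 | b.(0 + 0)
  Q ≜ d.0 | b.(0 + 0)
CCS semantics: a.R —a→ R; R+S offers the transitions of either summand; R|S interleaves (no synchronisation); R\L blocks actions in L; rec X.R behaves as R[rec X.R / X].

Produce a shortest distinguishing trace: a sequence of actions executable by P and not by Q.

dd

Reachable graph of P (6 states):
  p0 = d.d.0 | b.(0 + 0) | --b--▸ p1, --d--▸ p2
  p1 = d.d.0 | (0 + 0) | --d--▸ p3
  p2 = d.0 | b.(0 + 0) | --b--▸ p3, --d--▸ p4
  p3 = d.0 | (0 + 0) | --d--▸ p5
  p4 = 0 | b.(0 + 0) | --b--▸ p5
  p5 = 0 | (0 + 0) | (no moves)
Reachable graph of Q (4 states):
  q0 = d.0 | b.(0 + 0) | --b--▸ q1, --d--▸ q2
  q1 = d.0 | (0 + 0) | --d--▸ q3
  q2 = 0 | b.(0 + 0) | --b--▸ q3
  q3 = 0 | (0 + 0) | (no moves)
Trace ⟨dd⟩ through P, begin at {p0}:
  [1] d ⇒ {p2}
  [2] d ⇒ {p4}
  P completes σ.
Trace ⟨dd⟩ through Q, begin at {q0}:
  [1] d ⇒ {q2}
  [2] d ⇒ ∅ (Q stuck)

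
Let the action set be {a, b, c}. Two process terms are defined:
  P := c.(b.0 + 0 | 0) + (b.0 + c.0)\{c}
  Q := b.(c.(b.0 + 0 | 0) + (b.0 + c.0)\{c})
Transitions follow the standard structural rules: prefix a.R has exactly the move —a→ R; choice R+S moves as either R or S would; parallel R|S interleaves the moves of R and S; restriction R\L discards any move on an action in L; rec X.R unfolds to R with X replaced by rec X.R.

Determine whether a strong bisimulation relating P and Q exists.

Reachable graph of P (4 states):
  u0 = c.(b.0 + 0 | 0) + (b.0 + c.0)\{c} :: —b→ u1, —c→ u2
  u1 = 0\{c} :: stopped
  u2 = b.0 + 0 | 0 :: —b→ u3
  u3 = 0 :: stopped
Reachable graph of Q (5 states):
  v0 = b.(c.(b.0 + 0 | 0) + (b.0 + c.0)\{c}) :: —b→ v1
  v1 = c.(b.0 + 0 | 0) + (b.0 + c.0)\{c} :: —b→ v2, —c→ v3
  v2 = 0\{c} :: stopped
  v3 = b.0 + 0 | 0 :: —b→ v4
  v4 = 0 :: stopped
Coarsest stable partition (strong bisimilarity classes):
  B0 = {u0, v1}
  B1 = {u1, u3, v2, v4}
  B2 = {u2, v3}
  B3 = {v0}
u0 ∈ B0, v0 ∈ B3 → different blocks

NO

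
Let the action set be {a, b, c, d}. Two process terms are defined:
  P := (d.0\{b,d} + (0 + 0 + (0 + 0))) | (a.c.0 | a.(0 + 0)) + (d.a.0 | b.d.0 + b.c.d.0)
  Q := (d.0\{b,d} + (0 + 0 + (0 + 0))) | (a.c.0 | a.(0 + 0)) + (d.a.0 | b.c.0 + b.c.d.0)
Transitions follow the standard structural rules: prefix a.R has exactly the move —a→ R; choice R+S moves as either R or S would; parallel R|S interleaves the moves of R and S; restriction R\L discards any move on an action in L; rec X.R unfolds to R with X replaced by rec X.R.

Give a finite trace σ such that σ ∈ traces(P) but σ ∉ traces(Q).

bdd

P's transition system — 23 states:
  p0 = (d.0\{b,d} + (0 + 0 + (0 + 0))) | (a.c.0 | a.(0 + 0)) + (d.a.0 | b.d.0 + b.c.d.0) ⊢ -a-> p1, -a-> p2, -b-> p3, -b-> p4, -d-> p5, -d-> p6
  p1 = (d.0\{b,d} + (0 + 0 + (0 + 0))) | (a.c.0 | (0 + 0)) ⊢ -a-> p7, -d-> p8
  p2 = (d.0\{b,d} + (0 + 0 + (0 + 0))) | (c.0 | a.(0 + 0)) ⊢ -a-> p7, -c-> p9, -d-> p10
  p3 = c.d.0 ⊢ -c-> p11
  p4 = d.a.0 | d.0 ⊢ -d-> p12, -d-> p13
  p5 = 0\{b,d} | (a.c.0 | a.(0 + 0)) ⊢ -a-> p10, -a-> p8
  p6 = a.0 | b.d.0 ⊢ -a-> p14, -b-> p12
  p7 = (d.0\{b,d} + (0 + 0 + (0 + 0))) | (c.0 | (0 + 0)) ⊢ -c-> p15, -d-> p16
  p8 = 0\{b,d} | (a.c.0 | (0 + 0)) ⊢ -a-> p16
  p9 = (d.0\{b,d} + (0 + 0 + (0 + 0))) | (0 | a.(0 + 0)) ⊢ -a-> p15, -d-> p17
  p10 = 0\{b,d} | (c.0 | a.(0 + 0)) ⊢ -a-> p16, -c-> p17
  p11 = d.0 ⊢ -d-> p18
  p12 = a.0 | d.0 ⊢ -a-> p19, -d-> p20
  p13 = d.a.0 | 0 ⊢ -d-> p20
  p14 = 0 | b.d.0 ⊢ -b-> p19
  p15 = (d.0\{b,d} + (0 + 0 + (0 + 0))) | (0 | (0 + 0)) ⊢ -d-> p21
  p16 = 0\{b,d} | (c.0 | (0 + 0)) ⊢ -c-> p21
  p17 = 0\{b,d} | (0 | a.(0 + 0)) ⊢ -a-> p21
  p18 = 0 ⊢ ∅
  p19 = 0 | d.0 ⊢ -d-> p22
  p20 = a.0 | 0 ⊢ -a-> p22
  p21 = 0\{b,d} | (0 | (0 + 0)) ⊢ ∅
  p22 = 0 | 0 ⊢ ∅
Q's transition system — 23 states:
  q0 = (d.0\{b,d} + (0 + 0 + (0 + 0))) | (a.c.0 | a.(0 + 0)) + (d.a.0 | b.c.0 + b.c.d.0) ⊢ -a-> q1, -a-> q2, -b-> q3, -b-> q4, -d-> q5, -d-> q6
  q1 = (d.0\{b,d} + (0 + 0 + (0 + 0))) | (a.c.0 | (0 + 0)) ⊢ -a-> q7, -d-> q8
  q2 = (d.0\{b,d} + (0 + 0 + (0 + 0))) | (c.0 | a.(0 + 0)) ⊢ -a-> q7, -c-> q9, -d-> q10
  q3 = c.d.0 ⊢ -c-> q11
  q4 = d.a.0 | c.0 ⊢ -c-> q12, -d-> q13
  q5 = 0\{b,d} | (a.c.0 | a.(0 + 0)) ⊢ -a-> q10, -a-> q8
  q6 = a.0 | b.c.0 ⊢ -a-> q14, -b-> q13
  q7 = (d.0\{b,d} + (0 + 0 + (0 + 0))) | (c.0 | (0 + 0)) ⊢ -c-> q15, -d-> q16
  q8 = 0\{b,d} | (a.c.0 | (0 + 0)) ⊢ -a-> q16
  q9 = (d.0\{b,d} + (0 + 0 + (0 + 0))) | (0 | a.(0 + 0)) ⊢ -a-> q15, -d-> q17
  q10 = 0\{b,d} | (c.0 | a.(0 + 0)) ⊢ -a-> q16, -c-> q17
  q11 = d.0 ⊢ -d-> q18
  q12 = d.a.0 | 0 ⊢ -d-> q19
  q13 = a.0 | c.0 ⊢ -a-> q20, -c-> q19
  q14 = 0 | b.c.0 ⊢ -b-> q20
  q15 = (d.0\{b,d} + (0 + 0 + (0 + 0))) | (0 | (0 + 0)) ⊢ -d-> q21
  q16 = 0\{b,d} | (c.0 | (0 + 0)) ⊢ -c-> q21
  q17 = 0\{b,d} | (0 | a.(0 + 0)) ⊢ -a-> q21
  q18 = 0 ⊢ ∅
  q19 = a.0 | 0 ⊢ -a-> q22
  q20 = 0 | c.0 ⊢ -c-> q22
  q21 = 0\{b,d} | (0 | (0 + 0)) ⊢ ∅
  q22 = 0 | 0 ⊢ ∅
Executing bdd from P (initial set {p0}):
  step 1 (b): {p3, p4}
  step 2 (d): {p12, p13}
  step 3 (d): {p20}
  P completes σ.
Executing bdd from Q (initial set {q0}):
  step 1 (b): {q3, q4}
  step 2 (d): {q13}
  step 3 (d): no successor for Q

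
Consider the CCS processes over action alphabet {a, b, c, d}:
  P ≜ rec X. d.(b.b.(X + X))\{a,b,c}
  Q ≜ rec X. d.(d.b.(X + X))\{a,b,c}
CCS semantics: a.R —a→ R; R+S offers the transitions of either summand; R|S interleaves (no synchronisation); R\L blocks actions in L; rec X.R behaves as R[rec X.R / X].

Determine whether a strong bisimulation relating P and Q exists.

not bisimilar

Reachable graph of P (2 states):
  p0 = rec X. d.(b.b.(X + X))\{a,b,c} has moves —d→ p1
  p1 = (b.b.((rec X. d.(b.b.(X + X))\{a,b,c}) + (rec X. d.(b.b.(X + X))\{a,b,c})))\{a,b,c} has moves stopped
Reachable graph of Q (3 states):
  q0 = rec X. d.(d.b.(X + X))\{a,b,c} has moves —d→ q1
  q1 = (d.b.((rec X. d.(d.b.(X + X))\{a,b,c}) + (rec X. d.(d.b.(X + X))\{a,b,c})))\{a,b,c} has moves —d→ q2
  q2 = (b.((rec X. d.(d.b.(X + X))\{a,b,c}) + (rec X. d.(d.b.(X + X))\{a,b,c})))\{a,b,c} has moves stopped
Bisimilarity quotient blocks:
  B0 = {p0, q1}
  B1 = {p1, q2}
  B2 = {q0}
p0 ∈ B0, q0 ∈ B2 → different blocks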